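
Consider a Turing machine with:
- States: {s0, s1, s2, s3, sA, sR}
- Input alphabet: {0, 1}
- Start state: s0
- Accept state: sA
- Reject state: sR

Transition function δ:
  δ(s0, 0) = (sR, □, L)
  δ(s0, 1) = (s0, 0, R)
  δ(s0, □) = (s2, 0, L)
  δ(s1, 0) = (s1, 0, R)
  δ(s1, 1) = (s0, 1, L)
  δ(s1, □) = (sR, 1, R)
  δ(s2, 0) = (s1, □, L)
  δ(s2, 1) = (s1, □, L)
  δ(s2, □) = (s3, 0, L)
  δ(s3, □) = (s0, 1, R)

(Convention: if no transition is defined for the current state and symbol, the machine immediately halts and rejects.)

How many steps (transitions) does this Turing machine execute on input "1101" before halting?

Execution trace:
Initial: [s0]1101
Step 1: δ(s0, 1) = (s0, 0, R) → 0[s0]101
Step 2: δ(s0, 1) = (s0, 0, R) → 00[s0]01
Step 3: δ(s0, 0) = (sR, □, L) → 0[sR]0□1

The machine reaches the reject state sR and halts.

The machine executed 3 steps before halting.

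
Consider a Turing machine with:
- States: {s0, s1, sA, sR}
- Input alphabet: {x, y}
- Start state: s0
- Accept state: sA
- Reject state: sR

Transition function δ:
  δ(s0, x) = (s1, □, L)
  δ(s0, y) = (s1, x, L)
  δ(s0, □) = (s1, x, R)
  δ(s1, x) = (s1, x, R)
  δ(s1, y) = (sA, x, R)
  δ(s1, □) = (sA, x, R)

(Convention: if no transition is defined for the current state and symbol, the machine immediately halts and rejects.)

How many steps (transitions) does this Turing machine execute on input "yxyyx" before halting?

Execution trace:
Initial: [s0]yxyyx
Step 1: δ(s0, y) = (s1, x, L) → [s1]□xxyyx
Step 2: δ(s1, □) = (sA, x, R) → x[sA]xxyyx

The machine reaches the accept state sA and halts.

The machine executed 2 steps before halting.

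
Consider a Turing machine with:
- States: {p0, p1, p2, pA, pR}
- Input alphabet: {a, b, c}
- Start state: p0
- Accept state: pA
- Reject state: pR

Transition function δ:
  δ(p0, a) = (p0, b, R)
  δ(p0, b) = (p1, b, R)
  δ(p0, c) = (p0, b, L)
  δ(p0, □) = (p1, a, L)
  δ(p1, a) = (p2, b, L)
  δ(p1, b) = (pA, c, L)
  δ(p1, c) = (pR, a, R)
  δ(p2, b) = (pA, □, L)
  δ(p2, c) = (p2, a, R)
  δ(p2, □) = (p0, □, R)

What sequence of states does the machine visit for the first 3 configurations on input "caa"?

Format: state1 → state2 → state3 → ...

Execution trace:
Initial: [p0]caa
Step 1: δ(p0, c) = (p0, b, L) → [p0]□baa
Step 2: δ(p0, □) = (p1, a, L) → [p1]□abaa

No transition is defined for δ(p1, □). By convention the machine halts and rejects.

State sequence: p0 → p0 → p1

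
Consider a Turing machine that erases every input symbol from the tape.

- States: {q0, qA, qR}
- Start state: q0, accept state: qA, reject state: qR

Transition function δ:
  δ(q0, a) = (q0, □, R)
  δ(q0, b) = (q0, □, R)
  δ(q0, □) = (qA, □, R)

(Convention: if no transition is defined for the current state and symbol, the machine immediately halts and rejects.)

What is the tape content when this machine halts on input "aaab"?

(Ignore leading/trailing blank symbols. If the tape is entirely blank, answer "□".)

Execution trace:
Initial: [q0]aaab
Step 1: δ(q0, a) = (q0, □, R) → □[q0]aab
Step 2: δ(q0, a) = (q0, □, R) → □□[q0]ab
Step 3: δ(q0, a) = (q0, □, R) → □□□[q0]b
Step 4: δ(q0, b) = (q0, □, R) → □□□□[q0]□
Step 5: δ(q0, □) = (qA, □, R) → □□□□□[qA]□

The machine reaches the accept state qA and halts.

Final tape (ignoring leading/trailing blanks): □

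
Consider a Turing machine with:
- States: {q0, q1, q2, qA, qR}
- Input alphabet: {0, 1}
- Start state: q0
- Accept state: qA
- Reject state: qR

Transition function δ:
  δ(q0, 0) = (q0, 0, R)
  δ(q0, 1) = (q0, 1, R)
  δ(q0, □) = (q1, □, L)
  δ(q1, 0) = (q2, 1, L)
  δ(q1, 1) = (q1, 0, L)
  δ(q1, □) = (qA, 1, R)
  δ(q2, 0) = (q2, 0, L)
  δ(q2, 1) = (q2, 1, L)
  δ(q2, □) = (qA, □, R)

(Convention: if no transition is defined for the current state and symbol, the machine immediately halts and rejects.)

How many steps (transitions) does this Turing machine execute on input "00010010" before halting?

Execution trace:
Initial: [q0]00010010
Step 1: δ(q0, 0) = (q0, 0, R) → 0[q0]0010010
Step 2: δ(q0, 0) = (q0, 0, R) → 00[q0]010010
Step 3: δ(q0, 0) = (q0, 0, R) → 000[q0]10010
Step 4: δ(q0, 1) = (q0, 1, R) → 0001[q0]0010
Step 5: δ(q0, 0) = (q0, 0, R) → 00010[q0]010
Step 6: δ(q0, 0) = (q0, 0, R) → 000100[q0]10
Step 7: δ(q0, 1) = (q0, 1, R) → 0001001[q0]0
Step 8: δ(q0, 0) = (q0, 0, R) → 00010010[q0]□
Step 9: δ(q0, □) = (q1, □, L) → 0001001[q1]0□
Step 10: δ(q1, 0) = (q2, 1, L) → 000100[q2]11□
Step 11: δ(q2, 1) = (q2, 1, L) → 00010[q2]011□
Step 12: δ(q2, 0) = (q2, 0, L) → 0001[q2]0011□
Step 13: δ(q2, 0) = (q2, 0, L) → 000[q2]10011□
Step 14: δ(q2, 1) = (q2, 1, L) → 00[q2]010011□
Step 15: δ(q2, 0) = (q2, 0, L) → 0[q2]0010011□
Step 16: δ(q2, 0) = (q2, 0, L) → [q2]00010011□
Step 17: δ(q2, 0) = (q2, 0, L) → [q2]□00010011□
Step 18: δ(q2, □) = (qA, □, R) → □[qA]00010011□

The machine reaches the accept state qA and halts.

The machine executed 18 steps before halting.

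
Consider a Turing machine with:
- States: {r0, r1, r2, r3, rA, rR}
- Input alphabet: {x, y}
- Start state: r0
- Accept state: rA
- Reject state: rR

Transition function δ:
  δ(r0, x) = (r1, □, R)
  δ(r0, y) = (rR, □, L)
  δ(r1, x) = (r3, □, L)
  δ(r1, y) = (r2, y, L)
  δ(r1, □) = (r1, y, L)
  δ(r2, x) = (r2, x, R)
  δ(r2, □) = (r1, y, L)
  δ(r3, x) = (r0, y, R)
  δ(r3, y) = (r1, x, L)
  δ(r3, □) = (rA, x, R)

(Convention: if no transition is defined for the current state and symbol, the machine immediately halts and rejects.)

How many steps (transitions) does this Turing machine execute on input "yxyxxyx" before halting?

Execution trace:
Initial: [r0]yxyxxyx
Step 1: δ(r0, y) = (rR, □, L) → [rR]□□xyxxyx

The machine reaches the reject state rR and halts.

The machine executed 1 step before halting.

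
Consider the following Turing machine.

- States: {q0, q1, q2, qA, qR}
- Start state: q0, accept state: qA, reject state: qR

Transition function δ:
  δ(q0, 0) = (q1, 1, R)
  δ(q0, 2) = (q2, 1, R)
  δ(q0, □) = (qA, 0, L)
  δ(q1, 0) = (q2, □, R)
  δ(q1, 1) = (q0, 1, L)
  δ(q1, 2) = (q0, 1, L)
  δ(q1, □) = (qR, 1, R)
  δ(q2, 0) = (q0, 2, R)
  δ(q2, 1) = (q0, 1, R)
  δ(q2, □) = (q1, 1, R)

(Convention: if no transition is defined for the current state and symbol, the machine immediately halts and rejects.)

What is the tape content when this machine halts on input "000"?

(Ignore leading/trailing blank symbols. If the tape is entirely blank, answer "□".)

Execution trace:
Initial: [q0]000
Step 1: δ(q0, 0) = (q1, 1, R) → 1[q1]00
Step 2: δ(q1, 0) = (q2, □, R) → 1□[q2]0
Step 3: δ(q2, 0) = (q0, 2, R) → 1□2[q0]□
Step 4: δ(q0, □) = (qA, 0, L) → 1□[qA]20

The machine reaches the accept state qA and halts.

Final tape (ignoring leading/trailing blanks): 1□20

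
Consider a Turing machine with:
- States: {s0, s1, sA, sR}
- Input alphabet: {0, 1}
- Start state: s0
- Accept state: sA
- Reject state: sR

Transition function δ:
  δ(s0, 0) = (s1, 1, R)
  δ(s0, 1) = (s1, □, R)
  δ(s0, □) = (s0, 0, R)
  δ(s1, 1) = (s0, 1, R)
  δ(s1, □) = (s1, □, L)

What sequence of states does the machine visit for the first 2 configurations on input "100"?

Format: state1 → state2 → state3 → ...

Execution trace:
Initial: [s0]100
Step 1: δ(s0, 1) = (s1, □, R) → □[s1]00

No transition is defined for δ(s1, 0). By convention the machine halts and rejects.

State sequence: s0 → s1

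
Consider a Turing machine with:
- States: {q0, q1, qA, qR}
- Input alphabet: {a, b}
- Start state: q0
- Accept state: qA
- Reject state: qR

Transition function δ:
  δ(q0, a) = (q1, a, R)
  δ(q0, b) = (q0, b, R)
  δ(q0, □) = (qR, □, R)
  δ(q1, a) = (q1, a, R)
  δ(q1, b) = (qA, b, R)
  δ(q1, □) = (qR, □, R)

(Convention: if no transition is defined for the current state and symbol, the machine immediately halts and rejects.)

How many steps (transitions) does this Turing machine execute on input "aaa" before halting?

Execution trace:
Initial: [q0]aaa
Step 1: δ(q0, a) = (q1, a, R) → a[q1]aa
Step 2: δ(q1, a) = (q1, a, R) → aa[q1]a
Step 3: δ(q1, a) = (q1, a, R) → aaa[q1]□
Step 4: δ(q1, □) = (qR, □, R) → aaa□[qR]□

The machine reaches the reject state qR and halts.

The machine executed 4 steps before halting.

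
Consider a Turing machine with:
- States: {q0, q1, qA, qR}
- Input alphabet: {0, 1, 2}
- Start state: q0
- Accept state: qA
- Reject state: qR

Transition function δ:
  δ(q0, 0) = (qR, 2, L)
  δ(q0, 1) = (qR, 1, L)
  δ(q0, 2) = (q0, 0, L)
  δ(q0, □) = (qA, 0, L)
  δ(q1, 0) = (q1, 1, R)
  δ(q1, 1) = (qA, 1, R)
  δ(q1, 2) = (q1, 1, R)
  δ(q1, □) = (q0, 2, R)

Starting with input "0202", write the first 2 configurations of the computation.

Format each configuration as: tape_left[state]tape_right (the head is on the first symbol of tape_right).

Transitions applied:
Step 1: δ(q0, 0) = (qR, 2, L)

The first 2 configurations are:
[q0]0202 ⊢ [qR]□2202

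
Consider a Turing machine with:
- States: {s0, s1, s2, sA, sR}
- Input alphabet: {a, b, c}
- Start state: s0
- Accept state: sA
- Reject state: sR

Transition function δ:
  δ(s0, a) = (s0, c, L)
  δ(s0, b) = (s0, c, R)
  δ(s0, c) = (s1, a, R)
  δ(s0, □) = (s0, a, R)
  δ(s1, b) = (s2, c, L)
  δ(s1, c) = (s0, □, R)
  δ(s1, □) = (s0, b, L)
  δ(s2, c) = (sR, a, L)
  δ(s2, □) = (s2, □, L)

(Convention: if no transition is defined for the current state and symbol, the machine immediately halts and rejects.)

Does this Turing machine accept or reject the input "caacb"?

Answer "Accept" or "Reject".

Execution trace:
Initial: [s0]caacb
Step 1: δ(s0, c) = (s1, a, R) → a[s1]aacb

No transition is defined for δ(s1, a). By convention the machine halts and rejects.

Answer: Reject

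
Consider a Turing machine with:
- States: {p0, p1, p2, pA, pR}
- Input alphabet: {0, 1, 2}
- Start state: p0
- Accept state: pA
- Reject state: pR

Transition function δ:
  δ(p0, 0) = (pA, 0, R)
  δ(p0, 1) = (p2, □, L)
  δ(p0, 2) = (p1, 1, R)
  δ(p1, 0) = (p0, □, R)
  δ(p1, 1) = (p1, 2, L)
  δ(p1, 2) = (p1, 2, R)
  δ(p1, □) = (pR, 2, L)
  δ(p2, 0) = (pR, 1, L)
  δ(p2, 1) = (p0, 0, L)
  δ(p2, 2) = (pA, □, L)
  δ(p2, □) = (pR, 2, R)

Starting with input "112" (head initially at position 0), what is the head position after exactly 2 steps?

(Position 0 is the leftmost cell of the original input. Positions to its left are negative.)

Execution trace (head position shown):
Step 0: [p0]112  (head at position 0)
Step 1: move left → [p2]□□12  (head at position -1)
Step 2: move right → 2[pR]□12  (head at position 0)

After 2 steps, the head is at position 0.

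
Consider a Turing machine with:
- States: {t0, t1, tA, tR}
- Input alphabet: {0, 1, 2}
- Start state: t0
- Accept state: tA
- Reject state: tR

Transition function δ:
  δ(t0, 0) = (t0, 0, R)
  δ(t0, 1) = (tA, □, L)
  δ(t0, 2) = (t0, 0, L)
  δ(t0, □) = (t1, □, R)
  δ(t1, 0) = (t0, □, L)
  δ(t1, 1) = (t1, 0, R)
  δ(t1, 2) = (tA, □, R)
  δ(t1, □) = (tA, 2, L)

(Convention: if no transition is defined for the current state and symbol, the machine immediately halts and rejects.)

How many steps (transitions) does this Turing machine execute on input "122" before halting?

Execution trace:
Initial: [t0]122
Step 1: δ(t0, 1) = (tA, □, L) → [tA]□□22

The machine reaches the accept state tA and halts.

The machine executed 1 step before halting.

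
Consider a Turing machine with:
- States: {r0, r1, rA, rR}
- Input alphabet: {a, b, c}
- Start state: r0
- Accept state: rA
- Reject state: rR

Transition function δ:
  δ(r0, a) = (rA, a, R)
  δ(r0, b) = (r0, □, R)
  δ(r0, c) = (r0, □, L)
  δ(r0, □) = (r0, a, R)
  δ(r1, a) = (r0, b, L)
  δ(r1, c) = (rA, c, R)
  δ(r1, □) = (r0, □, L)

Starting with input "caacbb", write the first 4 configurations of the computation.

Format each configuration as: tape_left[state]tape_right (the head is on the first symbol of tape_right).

Transitions applied:
Step 1: δ(r0, c) = (r0, □, L)
Step 2: δ(r0, □) = (r0, a, R)
Step 3: δ(r0, □) = (r0, a, R)

The first 4 configurations are:
[r0]caacbb ⊢ [r0]□□aacbb ⊢ a[r0]□aacbb ⊢ aa[r0]aacbb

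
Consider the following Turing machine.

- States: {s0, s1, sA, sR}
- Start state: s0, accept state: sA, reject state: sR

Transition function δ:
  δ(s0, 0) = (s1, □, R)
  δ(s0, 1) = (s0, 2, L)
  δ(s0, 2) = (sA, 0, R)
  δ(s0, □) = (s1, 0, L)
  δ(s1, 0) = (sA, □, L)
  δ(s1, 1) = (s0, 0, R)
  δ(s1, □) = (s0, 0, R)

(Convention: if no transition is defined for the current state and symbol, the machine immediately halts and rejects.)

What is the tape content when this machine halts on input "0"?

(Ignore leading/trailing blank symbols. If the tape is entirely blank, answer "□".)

Execution trace:
Initial: [s0]0
Step 1: δ(s0, 0) = (s1, □, R) → □[s1]□
Step 2: δ(s1, □) = (s0, 0, R) → □0[s0]□
Step 3: δ(s0, □) = (s1, 0, L) → □[s1]00
Step 4: δ(s1, 0) = (sA, □, L) → [sA]□□0

The machine reaches the accept state sA and halts.

Final tape (ignoring leading/trailing blanks): 0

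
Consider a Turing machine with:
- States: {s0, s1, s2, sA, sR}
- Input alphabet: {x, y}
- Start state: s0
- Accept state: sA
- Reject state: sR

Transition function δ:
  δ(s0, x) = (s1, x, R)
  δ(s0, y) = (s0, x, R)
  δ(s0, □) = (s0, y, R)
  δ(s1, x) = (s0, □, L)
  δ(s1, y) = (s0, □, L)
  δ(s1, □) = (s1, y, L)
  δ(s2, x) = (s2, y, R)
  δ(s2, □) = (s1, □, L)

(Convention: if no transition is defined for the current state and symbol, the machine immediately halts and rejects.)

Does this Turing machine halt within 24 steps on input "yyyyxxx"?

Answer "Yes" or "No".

Execution trace:
Initial: [s0]yyyyxxx
Step 1: δ(s0, y) = (s0, x, R) → x[s0]yyyxxx
Step 2: δ(s0, y) = (s0, x, R) → xx[s0]yyxxx
Step 3: δ(s0, y) = (s0, x, R) → xxx[s0]yxxx
Step 4: δ(s0, y) = (s0, x, R) → xxxx[s0]xxx
Step 5: δ(s0, x) = (s1, x, R) → xxxxx[s1]xx
Step 6: δ(s1, x) = (s0, □, L) → xxxx[s0]x□x
Step 7: δ(s0, x) = (s1, x, R) → xxxxx[s1]□x
Step 8: δ(s1, □) = (s1, y, L) → xxxx[s1]xyx
Step 9: δ(s1, x) = (s0, □, L) → xxx[s0]x□yx
Step 10: δ(s0, x) = (s1, x, R) → xxxx[s1]□yx
Step 11: δ(s1, □) = (s1, y, L) → xxx[s1]xyyx
Step 12: δ(s1, x) = (s0, □, L) → xx[s0]x□yyx
Step 13: δ(s0, x) = (s1, x, R) → xxx[s1]□yyx
Step 14: δ(s1, □) = (s1, y, L) → xx[s1]xyyyx
Step 15: δ(s1, x) = (s0, □, L) → x[s0]x□yyyx
Step 16: δ(s0, x) = (s1, x, R) → xx[s1]□yyyx
Step 17: δ(s1, □) = (s1, y, L) → x[s1]xyyyyx
Step 18: δ(s1, x) = (s0, □, L) → [s0]x□yyyyx
Step 19: δ(s0, x) = (s1, x, R) → x[s1]□yyyyx
Step 20: δ(s1, □) = (s1, y, L) → [s1]xyyyyyx
Step 21: δ(s1, x) = (s0, □, L) → [s0]□□yyyyyx
Step 22: δ(s0, □) = (s0, y, R) → y[s0]□yyyyyx
Step 23: δ(s0, □) = (s0, y, R) → yy[s0]yyyyyx
Step 24: δ(s0, y) = (s0, x, R) → yyx[s0]yyyyx

The machine has not reached a halting state after 24 steps.
The machine did not halt within the 24-step bound.

Answer: No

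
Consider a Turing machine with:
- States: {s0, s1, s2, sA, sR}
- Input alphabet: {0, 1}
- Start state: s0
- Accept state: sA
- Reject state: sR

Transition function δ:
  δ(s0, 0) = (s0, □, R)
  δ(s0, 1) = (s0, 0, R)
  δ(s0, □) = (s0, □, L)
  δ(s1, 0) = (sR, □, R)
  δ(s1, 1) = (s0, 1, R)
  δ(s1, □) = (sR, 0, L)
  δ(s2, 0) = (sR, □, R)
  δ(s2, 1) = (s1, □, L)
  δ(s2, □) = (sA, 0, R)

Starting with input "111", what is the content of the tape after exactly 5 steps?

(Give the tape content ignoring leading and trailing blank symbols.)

Execution trace:
Initial: [s0]111
Step 1: δ(s0, 1) = (s0, 0, R) → 0[s0]11
Step 2: δ(s0, 1) = (s0, 0, R) → 00[s0]1
Step 3: δ(s0, 1) = (s0, 0, R) → 000[s0]□
Step 4: δ(s0, □) = (s0, □, L) → 00[s0]0□
Step 5: δ(s0, 0) = (s0, □, R) → 00□[s0]□

After 5 steps, the tape (ignoring leading/trailing blanks) is: 00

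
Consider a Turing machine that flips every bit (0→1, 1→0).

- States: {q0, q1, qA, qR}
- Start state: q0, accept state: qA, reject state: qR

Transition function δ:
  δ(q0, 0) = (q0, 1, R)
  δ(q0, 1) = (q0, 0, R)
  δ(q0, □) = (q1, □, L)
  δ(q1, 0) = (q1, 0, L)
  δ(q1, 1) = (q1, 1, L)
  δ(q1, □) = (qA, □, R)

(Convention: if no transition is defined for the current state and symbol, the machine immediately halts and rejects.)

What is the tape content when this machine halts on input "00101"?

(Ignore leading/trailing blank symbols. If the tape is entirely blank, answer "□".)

Execution trace:
Initial: [q0]00101
Step 1: δ(q0, 0) = (q0, 1, R) → 1[q0]0101
Step 2: δ(q0, 0) = (q0, 1, R) → 11[q0]101
Step 3: δ(q0, 1) = (q0, 0, R) → 110[q0]01
Step 4: δ(q0, 0) = (q0, 1, R) → 1101[q0]1
Step 5: δ(q0, 1) = (q0, 0, R) → 11010[q0]□
Step 6: δ(q0, □) = (q1, □, L) → 1101[q1]0□
Step 7: δ(q1, 0) = (q1, 0, L) → 110[q1]10□
Step 8: δ(q1, 1) = (q1, 1, L) → 11[q1]010□
Step 9: δ(q1, 0) = (q1, 0, L) → 1[q1]1010□
Step 10: δ(q1, 1) = (q1, 1, L) → [q1]11010□
Step 11: δ(q1, 1) = (q1, 1, L) → [q1]□11010□
Step 12: δ(q1, □) = (qA, □, R) → □[qA]11010□

The machine reaches the accept state qA and halts.

Final tape (ignoring leading/trailing blanks): 11010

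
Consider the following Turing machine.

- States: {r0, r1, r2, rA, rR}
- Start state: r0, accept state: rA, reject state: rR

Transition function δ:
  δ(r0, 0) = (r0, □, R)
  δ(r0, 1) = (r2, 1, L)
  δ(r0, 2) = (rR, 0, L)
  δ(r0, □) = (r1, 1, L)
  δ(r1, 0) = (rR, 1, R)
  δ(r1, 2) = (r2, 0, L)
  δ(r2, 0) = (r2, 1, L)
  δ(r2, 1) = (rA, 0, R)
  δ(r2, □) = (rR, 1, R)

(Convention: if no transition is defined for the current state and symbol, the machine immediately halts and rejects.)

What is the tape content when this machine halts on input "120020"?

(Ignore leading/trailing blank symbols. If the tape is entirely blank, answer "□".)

Execution trace:
Initial: [r0]120020
Step 1: δ(r0, 1) = (r2, 1, L) → [r2]□120020
Step 2: δ(r2, □) = (rR, 1, R) → 1[rR]120020

The machine reaches the reject state rR and halts.

Final tape (ignoring leading/trailing blanks): 1120020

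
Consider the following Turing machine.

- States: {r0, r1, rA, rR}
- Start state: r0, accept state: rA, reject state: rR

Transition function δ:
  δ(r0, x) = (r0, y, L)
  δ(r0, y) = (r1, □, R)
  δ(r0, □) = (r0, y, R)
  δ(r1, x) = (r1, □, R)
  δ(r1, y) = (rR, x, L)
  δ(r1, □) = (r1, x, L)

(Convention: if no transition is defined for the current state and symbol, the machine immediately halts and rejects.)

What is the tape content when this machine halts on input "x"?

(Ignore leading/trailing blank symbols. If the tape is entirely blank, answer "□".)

Execution trace:
Initial: [r0]x
Step 1: δ(r0, x) = (r0, y, L) → [r0]□y
Step 2: δ(r0, □) = (r0, y, R) → y[r0]y
Step 3: δ(r0, y) = (r1, □, R) → y□[r1]□
Step 4: δ(r1, □) = (r1, x, L) → y[r1]□x
Step 5: δ(r1, □) = (r1, x, L) → [r1]yxx
Step 6: δ(r1, y) = (rR, x, L) → [rR]□xxx

The machine reaches the reject state rR and halts.

Final tape (ignoring leading/trailing blanks): xxx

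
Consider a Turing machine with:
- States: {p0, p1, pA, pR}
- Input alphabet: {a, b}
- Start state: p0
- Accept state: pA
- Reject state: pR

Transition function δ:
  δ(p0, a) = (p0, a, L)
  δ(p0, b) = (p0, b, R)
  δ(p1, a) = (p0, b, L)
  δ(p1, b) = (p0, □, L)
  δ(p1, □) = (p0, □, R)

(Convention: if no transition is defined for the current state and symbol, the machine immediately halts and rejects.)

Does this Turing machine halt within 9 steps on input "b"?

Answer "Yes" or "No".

Execution trace:
Initial: [p0]b
Step 1: δ(p0, b) = (p0, b, R) → b[p0]□

No transition is defined for δ(p0, □). By convention the machine halts and rejects.
The machine halted after 1 step (within the 9-step bound).

Answer: Yes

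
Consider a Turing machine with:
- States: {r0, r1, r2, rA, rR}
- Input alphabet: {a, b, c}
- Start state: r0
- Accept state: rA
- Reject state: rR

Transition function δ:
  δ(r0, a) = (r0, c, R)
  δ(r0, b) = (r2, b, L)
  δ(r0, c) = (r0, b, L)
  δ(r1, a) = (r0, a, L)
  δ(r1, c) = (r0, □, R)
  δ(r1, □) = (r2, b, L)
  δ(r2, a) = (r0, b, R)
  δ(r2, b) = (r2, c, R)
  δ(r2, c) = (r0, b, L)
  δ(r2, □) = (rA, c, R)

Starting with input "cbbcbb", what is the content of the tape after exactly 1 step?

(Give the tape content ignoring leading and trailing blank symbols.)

Execution trace:
Initial: [r0]cbbcbb
Step 1: δ(r0, c) = (r0, b, L) → [r0]□bbbcbb

No transition is defined for δ(r0, □). By convention the machine halts and rejects.

After 1 step, the tape (ignoring leading/trailing blanks) is: bbbcbb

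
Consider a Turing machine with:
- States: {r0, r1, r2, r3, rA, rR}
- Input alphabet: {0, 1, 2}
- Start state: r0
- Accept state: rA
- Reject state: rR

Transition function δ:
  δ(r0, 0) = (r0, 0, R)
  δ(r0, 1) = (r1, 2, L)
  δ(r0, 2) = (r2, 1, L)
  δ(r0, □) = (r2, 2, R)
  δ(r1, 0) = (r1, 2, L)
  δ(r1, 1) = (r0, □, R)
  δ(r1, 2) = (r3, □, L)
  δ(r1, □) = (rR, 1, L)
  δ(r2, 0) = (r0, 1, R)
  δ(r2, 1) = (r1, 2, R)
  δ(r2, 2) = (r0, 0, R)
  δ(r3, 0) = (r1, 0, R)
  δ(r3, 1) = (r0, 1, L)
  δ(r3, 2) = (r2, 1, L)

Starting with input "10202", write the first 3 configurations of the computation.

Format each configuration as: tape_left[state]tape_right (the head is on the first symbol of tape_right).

Transitions applied:
Step 1: δ(r0, 1) = (r1, 2, L)
Step 2: δ(r1, □) = (rR, 1, L)

The first 3 configurations are:
[r0]10202 ⊢ [r1]□20202 ⊢ [rR]□120202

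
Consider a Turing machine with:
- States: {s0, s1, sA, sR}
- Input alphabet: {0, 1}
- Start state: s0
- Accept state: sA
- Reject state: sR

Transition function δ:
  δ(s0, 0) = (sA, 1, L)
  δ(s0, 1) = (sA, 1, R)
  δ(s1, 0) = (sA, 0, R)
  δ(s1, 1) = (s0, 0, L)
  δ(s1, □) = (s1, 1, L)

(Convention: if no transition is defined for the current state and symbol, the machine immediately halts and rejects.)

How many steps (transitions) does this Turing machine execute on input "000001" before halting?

Execution trace:
Initial: [s0]000001
Step 1: δ(s0, 0) = (sA, 1, L) → [sA]□100001

The machine reaches the accept state sA and halts.

The machine executed 1 step before halting.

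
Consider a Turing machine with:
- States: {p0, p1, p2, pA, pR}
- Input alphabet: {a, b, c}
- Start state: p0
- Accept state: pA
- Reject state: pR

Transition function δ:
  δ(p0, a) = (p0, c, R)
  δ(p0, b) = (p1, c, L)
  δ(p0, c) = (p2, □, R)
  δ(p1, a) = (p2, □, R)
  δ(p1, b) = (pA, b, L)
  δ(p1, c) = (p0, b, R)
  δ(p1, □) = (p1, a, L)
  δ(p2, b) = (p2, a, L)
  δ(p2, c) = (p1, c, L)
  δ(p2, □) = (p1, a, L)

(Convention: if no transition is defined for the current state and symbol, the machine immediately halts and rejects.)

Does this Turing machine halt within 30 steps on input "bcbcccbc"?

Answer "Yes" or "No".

Execution trace:
Initial: [p0]bcbcccbc
Step 1: δ(p0, b) = (p1, c, L) → [p1]□ccbcccbc
Step 2: δ(p1, □) = (p1, a, L) → [p1]□accbcccbc
Step 3: δ(p1, □) = (p1, a, L) → [p1]□aaccbcccbc
Step 4: δ(p1, □) = (p1, a, L) → [p1]□aaaccbcccbc
Step 5: δ(p1, □) = (p1, a, L) → [p1]□aaaaccbcccbc
Step 6: δ(p1, □) = (p1, a, L) → [p1]□aaaaaccbcccbc
Step 7: δ(p1, □) = (p1, a, L) → [p1]□aaaaaaccbcccbc
Step 8: δ(p1, □) = (p1, a, L) → [p1]□aaaaaaaccbcccbc
Step 9: δ(p1, □) = (p1, a, L) → [p1]□aaaaaaaaccbcccbc
Step 10: δ(p1, □) = (p1, a, L) → [p1]□aaaaaaaaaccbcccbc
Step 11: δ(p1, □) = (p1, a, L) → [p1]□aaaaaaaaaaccbcccbc
Step 12: δ(p1, □) = (p1, a, L) → [p1]□aaaaaaaaaaaccbcccbc
Step 13: δ(p1, □) = (p1, a, L) → [p1]□aaaaaaaaaaaaccbcccbc
Step 14: δ(p1, □) = (p1, a, L) → [p1]□aaaaaaaaaaaaaccbcccbc
Step 15: δ(p1, □) = (p1, a, L) → [p1]□aaaaaaaaaaaaaaccbcccbc
Step 16: δ(p1, □) = (p1, a, L) → [p1]□aaaaaaaaaaaaaaaccbcccbc
Step 17: δ(p1, □) = (p1, a, L) → [p1]□aaaaaaaaaaaaaaaaccbcccbc
Step 18: δ(p1, □) = (p1, a, L) → [p1]□aaaaaaaaaaaaaaaaaccbcccbc
Step 19: δ(p1, □) = (p1, a, L) → [p1]□aaaaaaaaaaaaaaaaaaccbcccbc
Step 20: δ(p1, □) = (p1, a, L) → [p1]□aaaaaaaaaaaaaaaaaaaccbcccbc
Step 21: δ(p1, □) = (p1, a, L) → [p1]□aaaaaaaaaaaaaaaaaaaaccbcccbc
Step 22: δ(p1, □) = (p1, a, L) → [p1]□aaaaaaaaaaaaaaaaaaaaaccbcccbc
Step 23: δ(p1, □) = (p1, a, L) → [p1]□aaaaaaaaaaaaaaaaaaaaaaccbcccbc
Step 24: δ(p1, □) = (p1, a, L) → [p1]□aaaaaaaaaaaaaaaaaaaaaaaccbcccbc
Step 25: δ(p1, □) = (p1, a, L) → [p1]□aaaaaaaaaaaaaaaaaaaaaaaaccbcccbc
Step 26: δ(p1, □) = (p1, a, L) → [p1]□aaaaaaaaaaaaaaaaaaaaaaaaaccbcccbc
Step 27: δ(p1, □) = (p1, a, L) → [p1]□aaaaaaaaaaaaaaaaaaaaaaaaaaccbcccbc
Step 28: δ(p1, □) = (p1, a, L) → [p1]□aaaaaaaaaaaaaaaaaaaaaaaaaaaccbcccbc
Step 29: δ(p1, □) = (p1, a, L) → [p1]□aaaaaaaaaaaaaaaaaaaaaaaaaaaaccbcccbc
Step 30: δ(p1, □) = (p1, a, L) → [p1]□aaaaaaaaaaaaaaaaaaaaaaaaaaaaaccbcccbc

The machine has not reached a halting state after 30 steps.
The machine did not halt within the 30-step bound.

Answer: No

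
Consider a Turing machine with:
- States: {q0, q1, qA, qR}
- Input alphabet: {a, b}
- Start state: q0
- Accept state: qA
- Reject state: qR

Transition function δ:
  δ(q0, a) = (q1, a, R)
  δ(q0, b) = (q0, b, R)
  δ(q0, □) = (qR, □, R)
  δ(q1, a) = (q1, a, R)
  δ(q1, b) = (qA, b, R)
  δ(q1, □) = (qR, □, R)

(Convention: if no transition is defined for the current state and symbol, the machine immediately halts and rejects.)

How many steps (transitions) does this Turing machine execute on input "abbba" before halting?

Execution trace:
Initial: [q0]abbba
Step 1: δ(q0, a) = (q1, a, R) → a[q1]bbba
Step 2: δ(q1, b) = (qA, b, R) → ab[qA]bba

The machine reaches the accept state qA and halts.

The machine executed 2 steps before halting.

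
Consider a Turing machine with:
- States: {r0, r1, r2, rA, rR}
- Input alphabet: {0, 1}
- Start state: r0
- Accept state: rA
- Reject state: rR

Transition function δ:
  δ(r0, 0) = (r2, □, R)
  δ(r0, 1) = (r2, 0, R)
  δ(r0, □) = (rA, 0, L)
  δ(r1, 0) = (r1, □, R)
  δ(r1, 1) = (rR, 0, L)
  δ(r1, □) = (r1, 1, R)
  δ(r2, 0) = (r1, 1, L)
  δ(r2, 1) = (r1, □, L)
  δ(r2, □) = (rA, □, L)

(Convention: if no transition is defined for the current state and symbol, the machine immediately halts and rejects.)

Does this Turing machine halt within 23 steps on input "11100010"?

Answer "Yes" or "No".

Execution trace:
Initial: [r0]11100010
Step 1: δ(r0, 1) = (r2, 0, R) → 0[r2]1100010
Step 2: δ(r2, 1) = (r1, □, L) → [r1]0□100010
Step 3: δ(r1, 0) = (r1, □, R) → □[r1]□100010
Step 4: δ(r1, □) = (r1, 1, R) → □1[r1]100010
Step 5: δ(r1, 1) = (rR, 0, L) → □[rR]1000010

The machine reaches the reject state rR and halts.
The machine halted after 5 steps (within the 23-step bound).

Answer: Yes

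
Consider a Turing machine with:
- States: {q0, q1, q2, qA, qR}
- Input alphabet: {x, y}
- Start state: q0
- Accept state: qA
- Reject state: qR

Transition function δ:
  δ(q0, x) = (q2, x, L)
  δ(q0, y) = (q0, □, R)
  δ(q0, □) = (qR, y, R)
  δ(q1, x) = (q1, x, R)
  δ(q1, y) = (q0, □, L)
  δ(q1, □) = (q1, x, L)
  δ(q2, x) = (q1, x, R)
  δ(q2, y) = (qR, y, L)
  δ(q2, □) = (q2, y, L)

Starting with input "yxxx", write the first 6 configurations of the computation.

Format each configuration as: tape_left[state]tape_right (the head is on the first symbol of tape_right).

Transitions applied:
Step 1: δ(q0, y) = (q0, □, R)
Step 2: δ(q0, x) = (q2, x, L)
Step 3: δ(q2, □) = (q2, y, L)
Step 4: δ(q2, □) = (q2, y, L)
Step 5: δ(q2, □) = (q2, y, L)

The first 6 configurations are:
[q0]yxxx ⊢ □[q0]xxx ⊢ [q2]□xxx ⊢ [q2]□yxxx ⊢ [q2]□yyxxx ⊢ [q2]□yyyxxx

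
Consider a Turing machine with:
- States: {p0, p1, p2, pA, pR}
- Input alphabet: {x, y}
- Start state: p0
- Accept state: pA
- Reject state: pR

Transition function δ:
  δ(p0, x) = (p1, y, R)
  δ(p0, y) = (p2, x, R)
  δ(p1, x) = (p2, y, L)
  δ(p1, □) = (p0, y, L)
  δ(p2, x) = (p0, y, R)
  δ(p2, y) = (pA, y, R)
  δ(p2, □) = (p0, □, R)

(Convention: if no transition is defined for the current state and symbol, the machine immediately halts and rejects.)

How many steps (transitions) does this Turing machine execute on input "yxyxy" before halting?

Execution trace:
Initial: [p0]yxyxy
Step 1: δ(p0, y) = (p2, x, R) → x[p2]xyxy
Step 2: δ(p2, x) = (p0, y, R) → xy[p0]yxy
Step 3: δ(p0, y) = (p2, x, R) → xyx[p2]xy
Step 4: δ(p2, x) = (p0, y, R) → xyxy[p0]y
Step 5: δ(p0, y) = (p2, x, R) → xyxyx[p2]□
Step 6: δ(p2, □) = (p0, □, R) → xyxyx□[p0]□

No transition is defined for δ(p0, □). By convention the machine halts and rejects.

The machine executed 6 steps before halting.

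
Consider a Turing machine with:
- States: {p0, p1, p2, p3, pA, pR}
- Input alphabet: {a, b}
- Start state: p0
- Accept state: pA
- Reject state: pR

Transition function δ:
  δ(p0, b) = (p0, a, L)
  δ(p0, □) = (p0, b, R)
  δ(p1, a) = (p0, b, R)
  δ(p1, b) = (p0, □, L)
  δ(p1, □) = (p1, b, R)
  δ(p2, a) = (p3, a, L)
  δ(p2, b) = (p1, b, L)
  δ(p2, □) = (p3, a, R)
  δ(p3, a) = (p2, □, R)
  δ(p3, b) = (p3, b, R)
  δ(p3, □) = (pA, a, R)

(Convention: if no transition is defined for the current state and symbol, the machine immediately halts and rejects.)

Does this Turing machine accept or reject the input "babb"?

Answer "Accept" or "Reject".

Execution trace:
Initial: [p0]babb
Step 1: δ(p0, b) = (p0, a, L) → [p0]□aabb
Step 2: δ(p0, □) = (p0, b, R) → b[p0]aabb

No transition is defined for δ(p0, a). By convention the machine halts and rejects.

Answer: Reject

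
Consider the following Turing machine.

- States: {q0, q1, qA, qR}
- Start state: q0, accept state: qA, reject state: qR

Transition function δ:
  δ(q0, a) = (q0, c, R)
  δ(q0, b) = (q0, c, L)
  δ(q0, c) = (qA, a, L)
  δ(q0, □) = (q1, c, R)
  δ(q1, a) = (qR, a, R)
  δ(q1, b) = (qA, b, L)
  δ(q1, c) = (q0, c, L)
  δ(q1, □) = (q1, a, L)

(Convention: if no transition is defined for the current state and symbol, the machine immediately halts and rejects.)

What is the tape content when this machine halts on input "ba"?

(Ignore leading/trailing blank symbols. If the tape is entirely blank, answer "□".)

Execution trace:
Initial: [q0]ba
Step 1: δ(q0, b) = (q0, c, L) → [q0]□ca
Step 2: δ(q0, □) = (q1, c, R) → c[q1]ca
Step 3: δ(q1, c) = (q0, c, L) → [q0]cca
Step 4: δ(q0, c) = (qA, a, L) → [qA]□aca

The machine reaches the accept state qA and halts.

Final tape (ignoring leading/trailing blanks): aca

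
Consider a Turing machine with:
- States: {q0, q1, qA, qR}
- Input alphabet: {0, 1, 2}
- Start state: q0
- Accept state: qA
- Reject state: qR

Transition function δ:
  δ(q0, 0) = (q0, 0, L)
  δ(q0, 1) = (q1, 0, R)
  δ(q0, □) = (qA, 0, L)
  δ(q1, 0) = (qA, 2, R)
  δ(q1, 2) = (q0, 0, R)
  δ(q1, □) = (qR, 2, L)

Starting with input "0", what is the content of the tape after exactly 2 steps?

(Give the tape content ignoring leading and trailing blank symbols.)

Execution trace:
Initial: [q0]0
Step 1: δ(q0, 0) = (q0, 0, L) → [q0]□0
Step 2: δ(q0, □) = (qA, 0, L) → [qA]□00

The machine reaches the accept state qA and halts.

After 2 steps, the tape (ignoring leading/trailing blanks) is: 00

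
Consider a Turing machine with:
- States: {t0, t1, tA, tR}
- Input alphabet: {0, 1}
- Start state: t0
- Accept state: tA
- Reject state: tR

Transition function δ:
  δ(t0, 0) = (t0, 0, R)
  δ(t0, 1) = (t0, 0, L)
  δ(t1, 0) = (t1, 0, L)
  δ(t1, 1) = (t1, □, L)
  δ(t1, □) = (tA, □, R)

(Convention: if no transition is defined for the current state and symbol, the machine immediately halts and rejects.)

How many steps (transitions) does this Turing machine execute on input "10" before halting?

Execution trace:
Initial: [t0]10
Step 1: δ(t0, 1) = (t0, 0, L) → [t0]□00

No transition is defined for δ(t0, □). By convention the machine halts and rejects.

The machine executed 1 step before halting.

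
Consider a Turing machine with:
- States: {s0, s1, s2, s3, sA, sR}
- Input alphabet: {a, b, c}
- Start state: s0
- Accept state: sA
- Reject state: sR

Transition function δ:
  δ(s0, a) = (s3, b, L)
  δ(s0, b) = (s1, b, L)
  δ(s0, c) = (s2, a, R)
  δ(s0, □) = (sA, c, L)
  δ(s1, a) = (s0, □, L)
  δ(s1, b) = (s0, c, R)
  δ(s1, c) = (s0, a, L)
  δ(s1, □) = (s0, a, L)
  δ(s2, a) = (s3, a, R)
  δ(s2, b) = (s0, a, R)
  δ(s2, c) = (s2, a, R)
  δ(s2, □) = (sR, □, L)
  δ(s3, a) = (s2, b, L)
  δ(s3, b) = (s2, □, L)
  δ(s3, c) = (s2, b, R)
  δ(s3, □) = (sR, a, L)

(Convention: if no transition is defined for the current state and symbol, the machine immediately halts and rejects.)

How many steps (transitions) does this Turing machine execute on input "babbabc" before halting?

Execution trace:
Initial: [s0]babbabc
Step 1: δ(s0, b) = (s1, b, L) → [s1]□babbabc
Step 2: δ(s1, □) = (s0, a, L) → [s0]□ababbabc
Step 3: δ(s0, □) = (sA, c, L) → [sA]□cababbabc

The machine reaches the accept state sA and halts.

The machine executed 3 steps before halting.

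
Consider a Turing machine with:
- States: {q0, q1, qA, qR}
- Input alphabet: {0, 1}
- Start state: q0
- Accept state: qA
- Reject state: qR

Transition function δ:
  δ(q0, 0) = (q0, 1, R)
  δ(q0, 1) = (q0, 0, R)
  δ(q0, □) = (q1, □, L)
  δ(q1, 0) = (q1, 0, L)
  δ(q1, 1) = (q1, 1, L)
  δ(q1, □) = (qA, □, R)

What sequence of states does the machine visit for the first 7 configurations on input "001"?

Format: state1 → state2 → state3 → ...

Execution trace:
Initial: [q0]001
Step 1: δ(q0, 0) = (q0, 1, R) → 1[q0]01
Step 2: δ(q0, 0) = (q0, 1, R) → 11[q0]1
Step 3: δ(q0, 1) = (q0, 0, R) → 110[q0]□
Step 4: δ(q0, □) = (q1, □, L) → 11[q1]0□
Step 5: δ(q1, 0) = (q1, 0, L) → 1[q1]10□
Step 6: δ(q1, 1) = (q1, 1, L) → [q1]110□

State sequence: q0 → q0 → q0 → q0 → q1 → q1 → q1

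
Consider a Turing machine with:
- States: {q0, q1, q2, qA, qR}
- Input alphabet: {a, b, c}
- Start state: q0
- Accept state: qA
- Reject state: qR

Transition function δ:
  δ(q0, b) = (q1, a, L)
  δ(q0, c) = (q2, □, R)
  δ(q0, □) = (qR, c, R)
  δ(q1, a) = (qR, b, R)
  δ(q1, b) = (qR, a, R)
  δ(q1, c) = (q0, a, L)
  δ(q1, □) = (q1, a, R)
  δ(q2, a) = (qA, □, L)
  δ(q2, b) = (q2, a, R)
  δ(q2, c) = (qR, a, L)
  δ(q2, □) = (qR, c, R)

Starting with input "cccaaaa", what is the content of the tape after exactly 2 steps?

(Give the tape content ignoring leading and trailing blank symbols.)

Execution trace:
Initial: [q0]cccaaaa
Step 1: δ(q0, c) = (q2, □, R) → □[q2]ccaaaa
Step 2: δ(q2, c) = (qR, a, L) → [qR]□acaaaa

The machine reaches the reject state qR and halts.

After 2 steps, the tape (ignoring leading/trailing blanks) is: acaaaa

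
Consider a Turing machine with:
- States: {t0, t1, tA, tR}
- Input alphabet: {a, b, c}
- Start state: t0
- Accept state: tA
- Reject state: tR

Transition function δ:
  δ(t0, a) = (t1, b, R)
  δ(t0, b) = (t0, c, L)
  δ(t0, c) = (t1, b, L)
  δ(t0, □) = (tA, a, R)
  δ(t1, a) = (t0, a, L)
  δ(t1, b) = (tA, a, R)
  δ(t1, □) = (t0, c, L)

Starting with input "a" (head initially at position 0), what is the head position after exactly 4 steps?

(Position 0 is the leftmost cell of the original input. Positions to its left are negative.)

Execution trace (head position shown):
Step 0: [t0]a  (head at position 0)
Step 1: move right → b[t1]□  (head at position 1)
Step 2: move left → [t0]bc  (head at position 0)
Step 3: move left → [t0]□cc  (head at position -1)
Step 4: move right → a[tA]cc  (head at position 0)

After 4 steps, the head is at position 0.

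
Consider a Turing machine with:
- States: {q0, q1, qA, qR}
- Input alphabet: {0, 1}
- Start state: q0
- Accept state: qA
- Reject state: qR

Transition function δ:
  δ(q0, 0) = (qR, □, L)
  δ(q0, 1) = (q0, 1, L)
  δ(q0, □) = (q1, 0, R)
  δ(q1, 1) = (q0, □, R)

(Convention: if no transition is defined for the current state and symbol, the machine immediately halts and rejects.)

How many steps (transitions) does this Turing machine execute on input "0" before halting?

Execution trace:
Initial: [q0]0
Step 1: δ(q0, 0) = (qR, □, L) → [qR]□□

The machine reaches the reject state qR and halts.

The machine executed 1 step before halting.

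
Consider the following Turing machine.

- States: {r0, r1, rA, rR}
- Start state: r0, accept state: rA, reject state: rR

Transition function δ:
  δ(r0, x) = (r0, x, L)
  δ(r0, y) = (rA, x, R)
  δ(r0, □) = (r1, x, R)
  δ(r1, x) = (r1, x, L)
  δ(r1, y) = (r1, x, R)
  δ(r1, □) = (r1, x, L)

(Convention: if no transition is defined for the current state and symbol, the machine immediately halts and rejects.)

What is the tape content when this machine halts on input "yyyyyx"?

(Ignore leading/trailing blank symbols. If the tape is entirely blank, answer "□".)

Execution trace:
Initial: [r0]yyyyyx
Step 1: δ(r0, y) = (rA, x, R) → x[rA]yyyyx

The machine reaches the accept state rA and halts.

Final tape (ignoring leading/trailing blanks): xyyyyx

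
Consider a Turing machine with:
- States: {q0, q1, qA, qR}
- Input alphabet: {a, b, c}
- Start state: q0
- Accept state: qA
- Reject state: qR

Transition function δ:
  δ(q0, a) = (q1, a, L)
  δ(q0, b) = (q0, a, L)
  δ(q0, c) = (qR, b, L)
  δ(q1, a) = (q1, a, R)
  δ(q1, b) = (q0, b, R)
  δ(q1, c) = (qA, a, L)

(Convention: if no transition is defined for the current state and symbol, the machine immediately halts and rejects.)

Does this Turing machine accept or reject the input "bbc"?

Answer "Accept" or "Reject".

Execution trace:
Initial: [q0]bbc
Step 1: δ(q0, b) = (q0, a, L) → [q0]□abc

No transition is defined for δ(q0, □). By convention the machine halts and rejects.

Answer: Reject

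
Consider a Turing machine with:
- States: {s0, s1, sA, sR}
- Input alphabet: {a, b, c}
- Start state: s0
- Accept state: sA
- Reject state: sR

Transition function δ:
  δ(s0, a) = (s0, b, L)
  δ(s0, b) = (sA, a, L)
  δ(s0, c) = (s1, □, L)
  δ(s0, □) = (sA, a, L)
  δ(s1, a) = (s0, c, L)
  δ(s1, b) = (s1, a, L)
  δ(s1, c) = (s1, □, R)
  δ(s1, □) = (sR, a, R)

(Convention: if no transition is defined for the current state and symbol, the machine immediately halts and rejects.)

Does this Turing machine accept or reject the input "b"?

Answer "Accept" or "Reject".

Execution trace:
Initial: [s0]b
Step 1: δ(s0, b) = (sA, a, L) → [sA]□a

The machine reaches the accept state sA and halts.

Answer: Accept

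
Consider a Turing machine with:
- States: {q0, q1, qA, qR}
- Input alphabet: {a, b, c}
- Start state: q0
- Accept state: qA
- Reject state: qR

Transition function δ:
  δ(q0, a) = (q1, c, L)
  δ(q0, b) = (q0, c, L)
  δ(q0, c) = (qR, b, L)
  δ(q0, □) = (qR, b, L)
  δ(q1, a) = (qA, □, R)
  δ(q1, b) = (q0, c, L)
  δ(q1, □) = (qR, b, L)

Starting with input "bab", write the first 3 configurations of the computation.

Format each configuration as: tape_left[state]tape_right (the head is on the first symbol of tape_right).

Transitions applied:
Step 1: δ(q0, b) = (q0, c, L)
Step 2: δ(q0, □) = (qR, b, L)

The first 3 configurations are:
[q0]bab ⊢ [q0]□cab ⊢ [qR]□bcab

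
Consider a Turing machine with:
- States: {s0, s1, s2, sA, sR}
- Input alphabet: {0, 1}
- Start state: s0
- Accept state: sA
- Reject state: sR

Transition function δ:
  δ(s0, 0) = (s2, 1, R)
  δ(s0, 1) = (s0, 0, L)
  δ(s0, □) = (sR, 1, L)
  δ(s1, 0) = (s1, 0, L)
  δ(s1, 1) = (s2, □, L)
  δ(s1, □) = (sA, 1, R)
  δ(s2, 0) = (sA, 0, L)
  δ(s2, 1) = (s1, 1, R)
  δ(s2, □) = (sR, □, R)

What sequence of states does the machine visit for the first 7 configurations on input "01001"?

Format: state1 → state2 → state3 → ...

Execution trace:
Initial: [s0]01001
Step 1: δ(s0, 0) = (s2, 1, R) → 1[s2]1001
Step 2: δ(s2, 1) = (s1, 1, R) → 11[s1]001
Step 3: δ(s1, 0) = (s1, 0, L) → 1[s1]1001
Step 4: δ(s1, 1) = (s2, □, L) → [s2]1□001
Step 5: δ(s2, 1) = (s1, 1, R) → 1[s1]□001
Step 6: δ(s1, □) = (sA, 1, R) → 11[sA]001

The machine reaches the accept state sA and halts.

State sequence: s0 → s2 → s1 → s1 → s2 → s1 → sA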